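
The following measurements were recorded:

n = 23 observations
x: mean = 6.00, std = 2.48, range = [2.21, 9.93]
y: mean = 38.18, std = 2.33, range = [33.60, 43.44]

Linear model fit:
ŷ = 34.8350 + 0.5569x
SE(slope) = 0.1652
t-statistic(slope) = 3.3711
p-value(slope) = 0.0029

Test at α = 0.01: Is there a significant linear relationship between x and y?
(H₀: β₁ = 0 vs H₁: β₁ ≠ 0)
Since p-value = 0.0029 < α = 0.01, reject H₀ — the slope is significantly different from 0.

Hypothesis test for the slope coefficient:

H₀: β₁ = 0 (no linear relationship)
H₁: β₁ ≠ 0 (linear relationship exists)

Test statistic: t = β̂₁ / SE(β̂₁) = 0.5569 / 0.1652 = 3.3711

p = 0.0029: how often a slope estimate this far from 0 (in SE units) would arise by chance if β₁ were truly 0.

Decision rule: reject H₀ if p-value < α.
p-value = 0.0029 < α = 0.01 → reject H₀.

At α = 0.01 the data do provide convincing evidence of a nonzero slope.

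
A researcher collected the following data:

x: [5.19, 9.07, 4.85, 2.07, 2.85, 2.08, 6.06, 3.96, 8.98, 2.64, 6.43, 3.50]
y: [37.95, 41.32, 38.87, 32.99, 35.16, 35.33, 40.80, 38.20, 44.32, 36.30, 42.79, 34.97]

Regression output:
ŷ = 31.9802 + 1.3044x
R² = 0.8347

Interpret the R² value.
About 83.47% of the variability in y is accounted for by the regression on x (R² = 0.8347) — a strong linear fit.

R² (coefficient of determination) measures the proportion of variance in y explained by the regression model.

Here R² = 0.8347:
- Explained: 83.47% of the variation in y
- Unexplained (residual): 100% − 83.47% = 16.53%
- Rule of thumb (below 0.3 weak; 0.3 to below 0.7 moderate; 0.7 and above strong) → strong

Note: R² says nothing about causation, and a high R² does not by itself mean the linear form is appropriate — check the residuals.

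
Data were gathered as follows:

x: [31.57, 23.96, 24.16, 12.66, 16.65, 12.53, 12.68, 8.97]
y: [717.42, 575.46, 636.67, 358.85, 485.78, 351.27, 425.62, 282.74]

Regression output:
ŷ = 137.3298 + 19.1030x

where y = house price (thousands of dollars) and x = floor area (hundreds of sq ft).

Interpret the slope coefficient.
An increase of one hundred sq ft in floor area is associated with a 19.1030 thousand dollars increase in predicted house price.

The slope coefficient β₁ = 19.1030 represents the marginal effect of floor area on house price.

Interpretation:
- Floor area up by 1 hundred sq ft → predicted house price increases by 19.1030 thousand dollars
- This is a linear approximation: the same per-unit change is assumed across the whole observed x range
- The sign (+) gives the direction; the magnitude 19.1030 gives the size of the effect per hundred sq ft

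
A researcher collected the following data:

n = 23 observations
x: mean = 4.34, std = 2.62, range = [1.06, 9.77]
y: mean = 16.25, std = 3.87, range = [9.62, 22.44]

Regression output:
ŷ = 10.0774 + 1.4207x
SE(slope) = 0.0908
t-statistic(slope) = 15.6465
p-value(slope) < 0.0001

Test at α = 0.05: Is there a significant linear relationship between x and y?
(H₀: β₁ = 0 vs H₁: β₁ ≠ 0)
p-value < 0.0001 < α = 0.05, so we reject H₀. The relationship is significant.

Hypothesis test for the slope coefficient:

H₀: β₁ = 0 (no linear relationship)
H₁: β₁ ≠ 0 (linear relationship exists)

Test statistic: t = β̂₁ / SE(β̂₁) = 1.4207 / 0.0908 = 15.6465

With df = 21, the two-sided p-value for |t| = 15.6465 is <0.0001.

Decision rule: reject H₀ if p-value < α.
p-value < 0.0001 < α = 0.05 → reject H₀.

At α = 0.05 the data do provide convincing evidence of a nonzero slope.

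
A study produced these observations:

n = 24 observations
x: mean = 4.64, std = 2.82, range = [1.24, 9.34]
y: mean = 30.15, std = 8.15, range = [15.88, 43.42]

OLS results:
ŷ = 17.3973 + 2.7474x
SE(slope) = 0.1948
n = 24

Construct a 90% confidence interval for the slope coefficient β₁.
The 90% CI for β₁ is (2.4129, 3.0819)

Confidence interval for the slope:

The 90% CI for β₁ is: β̂₁ ± t*(α/2, n-2) × SE(β̂₁)

Step 1: Find critical t-value
- Confidence level = 0.9
- Degrees of freedom = n - 2 = 24 - 2 = 22
- t*(α/2, 22) = 1.7171

Step 2: Calculate margin of error
Margin = 1.7171 × 0.1948 = 0.3345

Step 3: Construct interval
CI = 2.7474 ± 0.3345
CI = (2.4129, 3.0819)

Interpretation: We are 90% confident that the true slope β₁ lies between 2.4129 and 3.0819.
Since 0 is outside the interval, a two-sided test at α = 0.10 would reject H₀: β₁ = 0.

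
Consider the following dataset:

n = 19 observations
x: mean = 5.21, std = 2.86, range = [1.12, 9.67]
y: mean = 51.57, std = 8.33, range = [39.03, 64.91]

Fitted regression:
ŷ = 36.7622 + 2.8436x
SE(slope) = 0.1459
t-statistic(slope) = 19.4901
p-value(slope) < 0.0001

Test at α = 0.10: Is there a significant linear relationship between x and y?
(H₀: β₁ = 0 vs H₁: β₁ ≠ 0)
Since p-value < 0.0001 < α = 0.10, reject H₀ — the slope is significantly different from 0.

Hypothesis test for the slope coefficient:

H₀: β₁ = 0 (no linear relationship)
H₁: β₁ ≠ 0 (linear relationship exists)

Test statistic: t = β̂₁ / SE(β̂₁) = 2.8436 / 0.1459 = 19.4901

p < 0.0001: how often a slope estimate this far from 0 (in SE units) would arise by chance if β₁ were truly 0.

Decision rule: reject H₀ if p-value < α.
p-value < 0.0001 < α = 0.10 → reject H₀.

At α = 0.10 the data do provide convincing evidence of a nonzero slope.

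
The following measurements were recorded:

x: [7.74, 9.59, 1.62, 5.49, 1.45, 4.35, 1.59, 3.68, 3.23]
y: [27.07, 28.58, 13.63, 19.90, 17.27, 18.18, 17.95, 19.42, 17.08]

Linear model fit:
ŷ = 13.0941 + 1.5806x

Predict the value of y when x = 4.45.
ŷ = 20.1278

Plug x = 4.45 into the fitted line:

ŷ = 13.0941 + 1.5806 × 4.45
ŷ = 13.0941 + 7.0337
ŷ = 20.1278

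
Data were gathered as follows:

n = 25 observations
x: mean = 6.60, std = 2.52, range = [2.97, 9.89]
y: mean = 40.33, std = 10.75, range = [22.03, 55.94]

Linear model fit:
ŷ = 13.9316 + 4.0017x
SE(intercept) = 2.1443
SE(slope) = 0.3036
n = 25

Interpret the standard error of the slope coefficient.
SE(β̂₁) = 0.3036 is the estimated standard deviation of the slope estimate across repeated samples; relative to β̂₁ = 4.0017 that is 7.6%, a precise estimate.

SE(β̂₁) = s / √Sxx, where s is the residual standard deviation and Sxx = Σ(x − x̄)². It is the yardstick for how far β̂₁ = 4.0017 could plausibly be from the true slope.

Relative precision:
- SE / |β̂₁| = 0.3036 / 4.0017 = 7.6%
- Rule of thumb (under 20%: precise; 20% to under 50%: moderately precise; 50% or more: imprecise) → precise

Link to the t-test: t = β̂₁ / SE(β̂₁) = 4.0017 / 0.3036 = 13.1808, the statistic for H₀: β₁ = 0.

What drives SE(β̂₁): wider spread of x values → smaller SE; larger n (here n = 25) → smaller SE; more residual scatter → larger SE.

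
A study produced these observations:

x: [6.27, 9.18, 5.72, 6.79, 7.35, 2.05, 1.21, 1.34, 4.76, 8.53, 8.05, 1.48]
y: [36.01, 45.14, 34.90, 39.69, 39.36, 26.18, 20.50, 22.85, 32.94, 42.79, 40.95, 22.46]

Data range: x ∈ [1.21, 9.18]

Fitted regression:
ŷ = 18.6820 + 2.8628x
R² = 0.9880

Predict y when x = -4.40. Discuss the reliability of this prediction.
The equation gives ŷ = 6.0857; however x = -4.40 is 5.61 units below the observed range, so this extrapolated value should not be trusted.

Prediction calculation:
ŷ = 18.6820 + 2.8628 × (-4.40)
ŷ = 6.0857

Reliability:
- Data range: x ∈ [1.21, 9.18]
- Prediction point: x = -4.40 is 5.61 units below the observed range → this is EXTRAPOLATION, not interpolation

Why that matters here:
- There are no observations near this x to validate the fitted line there
- R² describes fit only over the sampled x values; it says nothing about behaviour beyond them

Report the number if required, but flag clearly that it is an extrapolation.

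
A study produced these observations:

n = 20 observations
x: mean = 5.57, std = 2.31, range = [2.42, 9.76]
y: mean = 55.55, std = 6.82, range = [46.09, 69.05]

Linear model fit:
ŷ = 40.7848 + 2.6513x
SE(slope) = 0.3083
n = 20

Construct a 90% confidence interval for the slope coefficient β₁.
The 90% CI for β₁ is (2.1167, 3.1859)

Confidence interval for the slope:

The 90% CI for β₁ is: β̂₁ ± t*(α/2, n-2) × SE(β̂₁)

Step 1: Find critical t-value
- Confidence level = 0.9
- Degrees of freedom = n - 2 = 20 - 2 = 18
- t*(α/2, 18) = 1.7341

Step 2: Calculate margin of error
Margin = 1.7341 × 0.3083 = 0.5346

Step 3: Construct interval
CI = 2.6513 ± 0.5346
CI = (2.1167, 3.1859)

Interpretation: intervals built this way capture the true β₁ in 90% of repeated samples; here the plausible range for the per-unit effect of x on y is 2.1167 to 3.1859.
Since 0 is outside the interval, a two-sided test at α = 0.10 would reject H₀: β₁ = 0.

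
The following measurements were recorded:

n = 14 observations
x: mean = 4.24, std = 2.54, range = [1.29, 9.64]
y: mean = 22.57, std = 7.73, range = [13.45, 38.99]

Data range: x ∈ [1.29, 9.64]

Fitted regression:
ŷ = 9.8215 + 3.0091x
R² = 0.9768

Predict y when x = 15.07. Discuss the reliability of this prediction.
The equation gives ŷ = 55.1686; however x = 15.07 is 5.43 units above the observed range, so this extrapolated value should not be trusted.

Prediction calculation:
ŷ = 9.8215 + 3.0091 × 15.07
ŷ = 55.1686

Reliability:
- Data range: x ∈ [1.29, 9.64]
- Prediction point: x = 15.07 is 5.43 units above the observed range → this is EXTRAPOLATION, not interpolation

Why that matters here:
- The linear relationship may not hold outside the observed range
- There are no observations near this x to validate the fitted line there

Report the number if required, but flag clearly that it is an extrapolation.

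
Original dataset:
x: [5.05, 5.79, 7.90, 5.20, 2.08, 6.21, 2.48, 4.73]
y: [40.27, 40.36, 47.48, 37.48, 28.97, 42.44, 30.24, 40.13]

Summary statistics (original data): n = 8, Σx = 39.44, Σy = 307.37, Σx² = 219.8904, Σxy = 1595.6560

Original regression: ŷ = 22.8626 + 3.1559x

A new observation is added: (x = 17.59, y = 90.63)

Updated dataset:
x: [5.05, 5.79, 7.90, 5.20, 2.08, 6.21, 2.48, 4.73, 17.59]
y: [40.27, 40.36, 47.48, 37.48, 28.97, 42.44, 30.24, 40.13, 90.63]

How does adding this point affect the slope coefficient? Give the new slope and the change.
New slope β₁ = 3.9772 versus 3.1559 before: a change of +0.8213 (+26.0%).

The new point has HIGH LEVERAGE: x = 17.59 is far from the original mean x̄ = 39.44/8 ≈ 4.93 (original range [2.08, 7.90]).

Step 1: Update the sums with the new point (n goes from 8 to 9)
Σx  = 39.44 + 17.59 = 57.03
Σy  = 307.37 + 90.63 = 398.00
Σx² = 219.8904 + 17.59² = 219.8904 + 309.4081 = 529.2985
Σxy = 1595.6560 + 17.59×90.63 = 1595.6560 + 1594.1817 = 3189.8377

Step 2: Recompute the slope with b₁ = (nΣxy − ΣxΣy) / (nΣx² − (Σx)²)
Numerator   = 9×3189.8377 − 57.03×398.00 = 28708.5393 − 22697.9400 = 6010.5993
Denominator = 9×529.2985 − 57.03² = 4763.6865 − 3252.4209 = 1511.2656
b₁(new) = 6010.5993 / 1511.2656 = 3.9772

(Same formula on the original sums: (8×1595.6560 − 39.44×307.37) / (8×219.8904 − 39.44²) = 642.5752 / 203.6096 = 3.1559, matching the given fit.)

Step 3: Change in slope
Δβ₁ = 3.9772 − 3.1559 = +0.8213
Relative change = +0.8213 / 3.1559 × 100% = +26.0%
→ the slope increases when the point is added.

A high-leverage point only changes the slope if it is off the original line; here y = 90.63 is above the original trend, so the slope increases.
In practice: examine leverage (hᵢ) and Cook's distance rather than deleting it automatically.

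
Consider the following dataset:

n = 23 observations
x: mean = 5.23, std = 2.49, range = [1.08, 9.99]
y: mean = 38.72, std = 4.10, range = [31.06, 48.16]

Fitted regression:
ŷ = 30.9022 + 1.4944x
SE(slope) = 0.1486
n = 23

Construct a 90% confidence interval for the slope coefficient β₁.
The 90% CI for β₁ is (1.2387, 1.7501)

Confidence interval for the slope:

The 90% CI for β₁ is: β̂₁ ± t*(α/2, n-2) × SE(β̂₁)

Step 1: Find critical t-value
- Confidence level = 0.9
- Degrees of freedom = n - 2 = 23 - 2 = 21
- t*(α/2, 21) = 1.7207

Step 2: Calculate margin of error
Margin = 1.7207 × 0.1486 = 0.2557

Step 3: Construct interval
CI = 1.4944 ± 0.2557
CI = (1.2387, 1.7501)

Interpretation: intervals built this way capture the true β₁ in 90% of repeated samples; here the plausible range for the per-unit effect of x on y is 1.2387 to 1.7501.
The interval does not include 0, suggesting a significant linear relationship.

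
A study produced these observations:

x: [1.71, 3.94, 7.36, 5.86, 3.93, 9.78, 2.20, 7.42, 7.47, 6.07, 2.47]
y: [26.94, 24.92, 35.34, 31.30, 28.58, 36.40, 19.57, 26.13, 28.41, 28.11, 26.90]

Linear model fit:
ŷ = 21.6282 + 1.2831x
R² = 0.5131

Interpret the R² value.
The model explains 51.31% of the variance in y (R² = 0.5131), leaving 48.69% unexplained; the fit is moderate.

The coefficient of determination R² is the fraction of the total variation in y that the fitted line accounts for.

Here R² = 0.5131:
- Explained: 51.31% of the variation in y
- Unexplained (residual): 100% − 51.31% = 48.69%
- Rule of thumb (below 0.3 weak; 0.3 to below 0.7 moderate; 0.7 and above strong) → moderate

Note: R² never decreases when predictors are added, so it should not be used alone to compare models of different size.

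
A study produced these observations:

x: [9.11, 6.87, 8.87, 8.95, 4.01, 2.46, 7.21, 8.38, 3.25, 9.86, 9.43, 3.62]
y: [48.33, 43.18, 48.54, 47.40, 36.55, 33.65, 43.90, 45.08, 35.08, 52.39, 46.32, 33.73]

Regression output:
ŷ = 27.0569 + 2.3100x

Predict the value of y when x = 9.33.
ŷ = 48.6092

Plug x = 9.33 into the fitted line:

ŷ = 27.0569 + 2.3100 × 9.33
ŷ = 27.0569 + 21.5523
ŷ = 48.6092

This is the fitted mean response at that x — an individual observation would come with a wider prediction interval.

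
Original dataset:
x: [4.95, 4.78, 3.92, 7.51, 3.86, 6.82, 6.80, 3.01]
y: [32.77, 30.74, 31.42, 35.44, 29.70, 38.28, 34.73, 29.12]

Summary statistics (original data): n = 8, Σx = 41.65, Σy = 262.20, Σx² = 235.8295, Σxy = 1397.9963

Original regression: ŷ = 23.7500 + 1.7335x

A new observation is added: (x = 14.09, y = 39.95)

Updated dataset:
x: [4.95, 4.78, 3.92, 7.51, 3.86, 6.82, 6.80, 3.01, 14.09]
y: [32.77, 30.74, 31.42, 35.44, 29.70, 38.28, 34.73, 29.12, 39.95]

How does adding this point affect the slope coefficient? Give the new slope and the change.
The slope changes from 1.7335 to 1.0049 (change of -0.7286, or -42.0%).

x = 14.09 lies well outside the original x-range [3.01, 7.51] (x̄ ≈ 5.21), so this observation has high leverage and can move the slope substantially.

Step 1: Update the sums with the new point (n goes from 8 to 9)
Σx  = 41.65 + 14.09 = 55.74
Σy  = 262.20 + 39.95 = 302.15
Σx² = 235.8295 + 14.09² = 235.8295 + 198.5281 = 434.3576
Σxy = 1397.9963 + 14.09×39.95 = 1397.9963 + 562.8955 = 1960.8918

Step 2: Recompute the slope with b₁ = (nΣxy − ΣxΣy) / (nΣx² − (Σx)²)
Numerator   = 9×1960.8918 − 55.74×302.15 = 17648.0262 − 16841.8410 = 806.1852
Denominator = 9×434.3576 − 55.74² = 3909.2184 − 3106.9476 = 802.2708
b₁(new) = 806.1852 / 802.2708 = 1.0049

(Same formula on the original sums: (8×1397.9963 − 41.65×262.20) / (8×235.8295 − 41.65²) = 263.3404 / 151.9135 = 1.7335, matching the given fit.)

Step 3: Change in slope
Δβ₁ = 1.0049 − 1.7335 = -0.7286
Relative change = -0.7286 / 1.7335 × 100% = -42.0%
→ the slope decreases when the point is added.

A high-leverage point only changes the slope if it is off the original line; here y = 39.95 is below the original trend, so the slope decreases.
In practice: refit with and without it and report both if conclusions differ.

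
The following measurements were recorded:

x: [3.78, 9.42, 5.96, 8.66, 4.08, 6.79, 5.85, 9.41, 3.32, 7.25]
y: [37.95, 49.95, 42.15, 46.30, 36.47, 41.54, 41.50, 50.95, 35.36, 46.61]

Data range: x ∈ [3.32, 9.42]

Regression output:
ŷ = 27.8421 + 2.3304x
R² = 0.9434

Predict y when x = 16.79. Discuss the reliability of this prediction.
ŷ = 66.9695, but this is extrapolation (above the data range [3.32, 9.42]) and may be unreliable.

Prediction calculation:
ŷ = 27.8421 + 2.3304 × 16.79
ŷ = 66.9695

Reliability:
- Data range: x ∈ [3.32, 9.42]
- Prediction point: x = 16.79 is 7.37 units above the observed range → this is EXTRAPOLATION, not interpolation

Why that matters here:
- There are no observations near this x to validate the fitted line there
- R² describes fit only over the sampled x values; it says nothing about behaviour beyond them

A defensible statement: 'if the linear trend continued to x = 16.79, y would be about 66.9695' — the premise is untested.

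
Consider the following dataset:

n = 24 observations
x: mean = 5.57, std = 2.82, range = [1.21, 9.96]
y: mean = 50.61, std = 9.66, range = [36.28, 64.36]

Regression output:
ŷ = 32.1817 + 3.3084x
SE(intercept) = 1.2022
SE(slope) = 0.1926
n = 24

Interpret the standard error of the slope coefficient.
SE(β̂₁) = 0.1926 is the estimated standard deviation of the slope estimate across repeated samples; relative to β̂₁ = 3.3084 that is 5.8%, a precise estimate.

What SE measures:
- The standard error quantifies the sampling variability of the coefficient estimate
- It is the estimated standard deviation of β̂₁ across hypothetical repeated samples of the same size
- Smaller SE → more precise estimate

Relative precision:
- SE / |β̂₁| = 0.1926 / 3.3084 = 5.8%
- Rule of thumb (under 20%: precise; 20% to under 50%: moderately precise; 50% or more: imprecise) → precise

Link to interval estimation: a confidence interval for β₁ is β̂₁ ± t* × 0.1926, so SE sets the half-width per unit of t*.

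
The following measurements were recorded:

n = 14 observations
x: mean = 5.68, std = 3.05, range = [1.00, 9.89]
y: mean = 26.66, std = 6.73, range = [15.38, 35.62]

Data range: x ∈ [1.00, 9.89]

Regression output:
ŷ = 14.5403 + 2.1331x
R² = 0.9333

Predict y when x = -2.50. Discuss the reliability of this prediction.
ŷ = 9.2076 (extrapolation — x = -2.50 lies outside [1.00, 9.89], so reliability is low).

Prediction calculation:
ŷ = 14.5403 + 2.1331 × (-2.50)
ŷ = 9.2076

Reliability:
- Data range: x ∈ [1.00, 9.89]
- Prediction point: x = -2.50 is 3.50 units below the observed range → this is EXTRAPOLATION, not interpolation

Why that matters here:
- Real relationships often flatten, saturate, or turn nonlinear at extremes
- There are no observations near this x to validate the fitted line there
- R² describes fit only over the sampled x values; it says nothing about behaviour beyond them

The R² = 0.9333 only validates the fit within [1.00, 9.89]; treat ŷ = 9.2076 with caution.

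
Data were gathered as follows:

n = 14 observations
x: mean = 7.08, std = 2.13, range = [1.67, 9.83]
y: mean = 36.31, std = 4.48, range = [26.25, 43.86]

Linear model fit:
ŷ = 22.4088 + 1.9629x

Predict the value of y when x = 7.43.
ŷ = 36.9931

x = 7.43 lies inside the observed range [1.67, 9.83], so the fitted equation applies directly:

ŷ = 22.4088 + 1.9629 × 7.43
ŷ = 22.4088 + 14.5843
ŷ = 36.9931

This is the fitted mean response at that x — an individual observation would come with a wider prediction interval.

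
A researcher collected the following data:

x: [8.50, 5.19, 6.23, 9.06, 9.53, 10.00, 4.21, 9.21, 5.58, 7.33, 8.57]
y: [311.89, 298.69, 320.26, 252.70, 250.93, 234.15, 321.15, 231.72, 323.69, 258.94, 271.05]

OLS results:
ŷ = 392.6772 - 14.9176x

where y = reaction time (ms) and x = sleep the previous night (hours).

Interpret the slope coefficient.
On average, reaction time is about 14.9176 ms lower for every extra hour of sleep.

The slope β₁ = -14.9176 gives the rate at which the fitted reaction time changes with sleep.

Interpretation:
- Sleep up by 1 hour → predicted reaction time decreases by 14.9176 ms
- This is a linear approximation: the same per-unit change is assumed across the whole observed x range
- The sign (−) gives the direction; the magnitude 14.9176 gives the size of the effect per hour

(β₀ = 392.6772 is the fitted value at x = 0 and is not part of the slope interpretation.)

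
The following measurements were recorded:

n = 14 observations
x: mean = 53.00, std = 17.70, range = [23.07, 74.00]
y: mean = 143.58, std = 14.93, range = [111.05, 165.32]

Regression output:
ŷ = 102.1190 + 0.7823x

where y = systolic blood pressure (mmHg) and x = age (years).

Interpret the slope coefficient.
On average, blood pressure is about 0.7823 mmHg higher for every extra year of age.

β₁ = 0.7823 is the change in predicted blood pressure (mmHg) per additional year of age.

Interpretation:
- Age up by 1 year → predicted blood pressure increases by 0.7823 mmHg
- This is a linear approximation: the same per-unit change is assumed across the whole observed x range

The intercept β₀ = 102.1190 is the predicted blood pressure when age = 0; since the smallest observed x is 23.07, this is an extrapolation and mainly anchors the line.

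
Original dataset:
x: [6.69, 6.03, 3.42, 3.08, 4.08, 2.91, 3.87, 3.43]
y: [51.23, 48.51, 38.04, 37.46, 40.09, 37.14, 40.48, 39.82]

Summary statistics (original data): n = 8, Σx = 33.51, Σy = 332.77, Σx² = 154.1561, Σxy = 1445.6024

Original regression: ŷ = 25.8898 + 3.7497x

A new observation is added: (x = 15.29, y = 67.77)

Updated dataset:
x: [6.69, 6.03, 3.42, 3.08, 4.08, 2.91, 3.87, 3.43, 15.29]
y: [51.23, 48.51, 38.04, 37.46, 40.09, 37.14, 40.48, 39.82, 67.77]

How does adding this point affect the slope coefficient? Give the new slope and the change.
The slope changes from 3.7497 to 2.5134 (change of -1.2363, or -33.0%).

x = 15.29 lies well outside the original x-range [2.91, 6.69] (x̄ ≈ 4.19), so this observation has high leverage and can move the slope substantially.

Step 1: Update the sums with the new point (n goes from 8 to 9)
Σx  = 33.51 + 15.29 = 48.80
Σy  = 332.77 + 67.77 = 400.54
Σx² = 154.1561 + 15.29² = 154.1561 + 233.7841 = 387.9402
Σxy = 1445.6024 + 15.29×67.77 = 1445.6024 + 1036.2033 = 2481.8057

Step 2: Recompute the slope with b₁ = (nΣxy − ΣxΣy) / (nΣx² − (Σx)²)
Numerator   = 9×2481.8057 − 48.80×400.54 = 22336.2513 − 19546.3520 = 2789.8993
Denominator = 9×387.9402 − 48.80² = 3491.4618 − 2381.4400 = 1110.0218
b₁(new) = 2789.8993 / 1110.0218 = 2.5134

(Same formula on the original sums: (8×1445.6024 − 33.51×332.77) / (8×154.1561 − 33.51²) = 413.6965 / 110.3287 = 3.7497, matching the given fit.)

Step 3: Change in slope
Δβ₁ = 2.5134 − 3.7497 = -1.2363
Relative change = -1.2363 / 3.7497 × 100% = -33.0%
→ the slope decreases when the point is added.

Because the point sits below the extension of the original line at a high-leverage x, it tilts the fit down.
In practice: investigate whether it comes from the same population as the rest of the sample; refit with and without it and report both if conclusions differ.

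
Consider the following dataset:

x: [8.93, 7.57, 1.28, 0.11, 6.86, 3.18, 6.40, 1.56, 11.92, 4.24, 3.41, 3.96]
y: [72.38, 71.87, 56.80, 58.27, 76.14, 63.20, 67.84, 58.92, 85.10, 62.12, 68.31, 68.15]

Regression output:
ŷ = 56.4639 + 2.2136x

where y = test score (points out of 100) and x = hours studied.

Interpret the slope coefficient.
For each additional hour of study time, predicted test score increases by approximately 2.2136 points.

β₁ = 2.2136 is the change in predicted test score (points) per additional hour of study time.

Interpretation:
- Study time up by 1 hour → predicted test score increases by 2.2136 points
- The effect is assumed constant over the observed range of x (linearity)
- The slope describes association in these data, not necessarily a causal effect

The intercept β₀ = 56.4639 is the predicted test score when study time = 0.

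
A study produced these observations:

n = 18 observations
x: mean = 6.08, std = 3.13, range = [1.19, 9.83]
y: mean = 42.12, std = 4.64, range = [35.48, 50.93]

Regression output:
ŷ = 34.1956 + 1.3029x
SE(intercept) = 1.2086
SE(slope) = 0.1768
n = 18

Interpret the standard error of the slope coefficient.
SE(slope) = 0.1768 measures the uncertainty in the estimated slope. The coefficient is estimated precisely (SE/|β̂₁| = 13.6%).

What SE measures:
- The standard error quantifies the sampling variability of the coefficient estimate
- It is the estimated standard deviation of β̂₁ across hypothetical repeated samples of the same size
- Smaller SE → more precise estimate

Relative precision:
- SE / |β̂₁| = 0.1768 / 1.3029 = 13.6%
- Rule of thumb (under 20%: precise; 20% to under 50%: moderately precise; 50% or more: imprecise) → precise

Rough 95% range (±2 SE): 1.3029 ± 0.3536 → (0.9493, 1.6565).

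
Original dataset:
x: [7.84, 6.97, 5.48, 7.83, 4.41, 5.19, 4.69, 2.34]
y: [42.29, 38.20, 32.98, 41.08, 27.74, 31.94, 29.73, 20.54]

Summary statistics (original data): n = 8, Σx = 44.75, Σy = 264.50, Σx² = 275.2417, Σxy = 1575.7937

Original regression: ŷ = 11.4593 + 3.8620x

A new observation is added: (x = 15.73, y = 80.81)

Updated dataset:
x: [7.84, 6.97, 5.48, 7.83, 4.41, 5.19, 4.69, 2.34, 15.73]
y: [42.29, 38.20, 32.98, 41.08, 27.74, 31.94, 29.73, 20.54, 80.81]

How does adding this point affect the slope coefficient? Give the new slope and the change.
New slope β₁ = 4.5287 versus 3.8620 before: a change of +0.6667 (+17.3%).

The new point has HIGH LEVERAGE: x = 15.73 is far from the original mean x̄ = 44.75/8 ≈ 5.59 (original range [2.34, 7.84]).

Step 1: Update the sums with the new point (n goes from 8 to 9)
Σx  = 44.75 + 15.73 = 60.48
Σy  = 264.50 + 80.81 = 345.31
Σx² = 275.2417 + 15.73² = 275.2417 + 247.4329 = 522.6746
Σxy = 1575.7937 + 15.73×80.81 = 1575.7937 + 1271.1413 = 2846.9350

Step 2: Recompute the slope with b₁ = (nΣxy − ΣxΣy) / (nΣx² − (Σx)²)
Numerator   = 9×2846.9350 − 60.48×345.31 = 25622.4150 − 20884.3488 = 4738.0662
Denominator = 9×522.6746 − 60.48² = 4704.0714 − 3657.8304 = 1046.2410
b₁(new) = 4738.0662 / 1046.2410 = 4.5287

(Same formula on the original sums: (8×1575.7937 − 44.75×264.50) / (8×275.2417 − 44.75²) = 769.9746 / 199.3711 = 3.8620, matching the given fit.)

Step 3: Change in slope
Δβ₁ = 4.5287 − 3.8620 = +0.6667
Relative change = +0.6667 / 3.8620 × 100% = +17.3%
→ the slope increases when the point is added.

Because the point sits above the extension of the original line at a high-leverage x, it tilts the fit up.
In practice: examine leverage (hᵢ) and Cook's distance rather than deleting it automatically.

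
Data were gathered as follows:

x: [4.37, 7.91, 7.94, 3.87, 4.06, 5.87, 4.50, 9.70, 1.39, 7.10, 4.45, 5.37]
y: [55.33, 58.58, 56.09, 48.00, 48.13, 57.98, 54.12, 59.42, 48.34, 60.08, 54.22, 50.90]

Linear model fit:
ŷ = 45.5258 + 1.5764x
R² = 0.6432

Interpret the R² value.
The model explains 64.32% of the variance in y (R² = 0.6432), leaving 35.68% unexplained; the fit is moderate.

R² (coefficient of determination) measures the proportion of variance in y explained by the regression model.

Here R² = 0.6432:
- Explained: 64.32% of the variation in y
- Unexplained (residual): 100% − 64.32% = 35.68%
- Rule of thumb (below 0.3 weak; 0.3 to below 0.7 moderate; 0.7 and above strong) → moderate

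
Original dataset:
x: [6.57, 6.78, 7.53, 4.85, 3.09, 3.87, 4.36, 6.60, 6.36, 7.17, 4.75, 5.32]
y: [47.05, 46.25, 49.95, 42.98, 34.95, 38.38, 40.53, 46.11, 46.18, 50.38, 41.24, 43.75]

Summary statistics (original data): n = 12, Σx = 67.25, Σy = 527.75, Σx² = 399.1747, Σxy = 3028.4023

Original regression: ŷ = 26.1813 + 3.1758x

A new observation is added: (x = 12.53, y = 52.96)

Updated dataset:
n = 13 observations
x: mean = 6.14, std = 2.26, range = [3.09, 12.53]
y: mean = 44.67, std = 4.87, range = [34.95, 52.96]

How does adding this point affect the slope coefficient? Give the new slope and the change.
The slope changes from 3.1758 to 1.9260 (change of -1.2498, or -39.4%).

The new point has HIGH LEVERAGE: x = 12.53 is far from the original mean x̄ = 67.25/12 ≈ 5.60 (original range [3.09, 7.53]).

Step 1: Update the sums with the new point (n goes from 12 to 13)
Σx  = 67.25 + 12.53 = 79.78
Σy  = 527.75 + 52.96 = 580.71
Σx² = 399.1747 + 12.53² = 399.1747 + 157.0009 = 556.1756
Σxy = 3028.4023 + 12.53×52.96 = 3028.4023 + 663.5888 = 3691.9911

Step 2: Recompute the slope with b₁ = (nΣxy − ΣxΣy) / (nΣx² − (Σx)²)
Numerator   = 13×3691.9911 − 79.78×580.71 = 47995.8843 − 46329.0438 = 1666.8405
Denominator = 13×556.1756 − 79.78² = 7230.2828 − 6364.8484 = 865.4344
b₁(new) = 1666.8405 / 865.4344 = 1.9260

(Same formula on the original sums: (12×3028.4023 − 67.25×527.75) / (12×399.1747 − 67.25²) = 849.6401 / 267.5339 = 3.1758, matching the given fit.)

Step 3: Change in slope
Δβ₁ = 1.9260 − 3.1758 = -1.2498
Relative change = -1.2498 / 3.1758 × 100% = -39.4%
→ the slope decreases when the point is added.

Because the point sits below the extension of the original line at a high-leverage x, it tilts the fit down.
In practice: refit with and without it and report both if conclusions differ.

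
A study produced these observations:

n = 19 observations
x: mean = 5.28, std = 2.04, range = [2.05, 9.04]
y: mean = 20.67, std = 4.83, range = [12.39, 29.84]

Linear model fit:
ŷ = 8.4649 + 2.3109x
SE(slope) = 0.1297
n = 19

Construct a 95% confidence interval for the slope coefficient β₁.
The 95% CI for β₁ is (2.0373, 2.5845)

Confidence interval for the slope:

The 95% CI for β₁ is: β̂₁ ± t*(α/2, n-2) × SE(β̂₁)

Step 1: Find critical t-value
- Confidence level = 0.95
- Degrees of freedom = n - 2 = 19 - 2 = 17
- t*(α/2, 17) = 2.1098

Step 2: Calculate margin of error
Margin = 2.1098 × 0.1297 = 0.2736

Step 3: Construct interval
CI = 2.3109 ± 0.2736
CI = (2.0373, 2.5845)

Interpretation: intervals built this way capture the true β₁ in 95% of repeated samples; here the plausible range for the per-unit effect of x on y is 2.0373 to 2.5845.
The interval does not include 0, suggesting a significant linear relationship.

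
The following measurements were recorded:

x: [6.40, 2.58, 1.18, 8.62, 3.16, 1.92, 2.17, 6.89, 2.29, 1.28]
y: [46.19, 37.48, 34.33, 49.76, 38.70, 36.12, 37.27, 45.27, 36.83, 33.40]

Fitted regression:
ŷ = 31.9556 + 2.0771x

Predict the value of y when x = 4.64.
ŷ = 41.5933

To predict y for x = 4.64, substitute into the regression equation:

ŷ = 31.9556 + 2.0771 × 4.64
ŷ = 31.9556 + 9.6377
ŷ = 41.5933

This is a point prediction; actual observations scatter around it by roughly the residual standard deviation.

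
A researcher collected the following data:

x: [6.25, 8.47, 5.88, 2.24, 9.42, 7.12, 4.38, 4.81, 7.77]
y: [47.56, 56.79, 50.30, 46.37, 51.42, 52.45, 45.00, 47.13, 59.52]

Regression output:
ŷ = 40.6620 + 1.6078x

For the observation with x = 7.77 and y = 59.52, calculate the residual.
Residual = 6.3654

The residual is the difference between the actual value and the predicted value:

Residual = y - ŷ

Step 1: Calculate predicted value
ŷ = 40.6620 + 1.6078 × 7.77
ŷ = 53.1546

Step 2: Calculate residual
Residual = 59.52 - 53.1546
Residual = 6.3654

Interpretation: the model underestimates the actual value by 6.3654 at this point (positive residual → observation lies above the fitted line).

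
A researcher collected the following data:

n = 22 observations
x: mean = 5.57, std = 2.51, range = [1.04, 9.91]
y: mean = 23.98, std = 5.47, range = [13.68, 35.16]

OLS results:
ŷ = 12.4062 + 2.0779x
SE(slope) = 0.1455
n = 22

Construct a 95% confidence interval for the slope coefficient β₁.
The 95% CI for β₁ is (1.7744, 2.3814)

Confidence interval for the slope:

The 95% CI for β₁ is: β̂₁ ± t*(α/2, n-2) × SE(β̂₁)

Step 1: Find critical t-value
- Confidence level = 0.95
- Degrees of freedom = n - 2 = 22 - 2 = 20
- t*(α/2, 20) = 2.0860

Step 2: Calculate margin of error
Margin = 2.0860 × 0.1455 = 0.3035

Step 3: Construct interval
CI = 2.0779 ± 0.3035
CI = (1.7744, 2.3814)

Interpretation: each one-unit increase in x is associated with a change in mean y of between 1.7744 and 2.3814, with 95% confidence.
The interval does not include 0, suggesting a significant linear relationship.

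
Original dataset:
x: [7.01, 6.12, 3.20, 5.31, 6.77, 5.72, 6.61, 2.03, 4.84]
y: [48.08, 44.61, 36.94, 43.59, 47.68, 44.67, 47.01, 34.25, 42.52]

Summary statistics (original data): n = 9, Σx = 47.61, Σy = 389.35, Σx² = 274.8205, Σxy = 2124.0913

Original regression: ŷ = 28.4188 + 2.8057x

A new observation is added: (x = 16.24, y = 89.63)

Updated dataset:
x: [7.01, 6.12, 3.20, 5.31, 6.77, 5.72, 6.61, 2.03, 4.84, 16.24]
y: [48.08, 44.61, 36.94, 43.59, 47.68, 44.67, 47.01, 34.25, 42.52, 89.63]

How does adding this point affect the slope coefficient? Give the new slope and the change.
The slope changes from 2.8057 to 3.9839 (change of +1.1782, or +42.0%).

The new point has HIGH LEVERAGE: x = 16.24 is far from the original mean x̄ = 47.61/9 ≈ 5.29 (original range [2.03, 7.01]).

Step 1: Update the sums with the new point (n goes from 9 to 10)
Σx  = 47.61 + 16.24 = 63.85
Σy  = 389.35 + 89.63 = 478.98
Σx² = 274.8205 + 16.24² = 274.8205 + 263.7376 = 538.5581
Σxy = 2124.0913 + 16.24×89.63 = 2124.0913 + 1455.5912 = 3579.6825

Step 2: Recompute the slope with b₁ = (nΣxy − ΣxΣy) / (nΣx² − (Σx)²)
Numerator   = 10×3579.6825 − 63.85×478.98 = 35796.8250 − 30582.8730 = 5213.9520
Denominator = 10×538.5581 − 63.85² = 5385.5810 − 4076.8225 = 1308.7585
b₁(new) = 5213.9520 / 1308.7585 = 3.9839

(Same formula on the original sums: (9×2124.0913 − 47.61×389.35) / (9×274.8205 − 47.61²) = 579.8682 / 206.6724 = 2.8057, matching the given fit.)

Step 3: Change in slope
Δβ₁ = 3.9839 − 2.8057 = +1.1782
Relative change = +1.1782 / 2.8057 × 100% = +42.0%
→ the slope increases when the point is added.

Because the point sits above the extension of the original line at a high-leverage x, it tilts the fit up.
In practice: refit with and without it and report both if conclusions differ; examine leverage (hᵢ) and Cook's distance rather than deleting it automatically.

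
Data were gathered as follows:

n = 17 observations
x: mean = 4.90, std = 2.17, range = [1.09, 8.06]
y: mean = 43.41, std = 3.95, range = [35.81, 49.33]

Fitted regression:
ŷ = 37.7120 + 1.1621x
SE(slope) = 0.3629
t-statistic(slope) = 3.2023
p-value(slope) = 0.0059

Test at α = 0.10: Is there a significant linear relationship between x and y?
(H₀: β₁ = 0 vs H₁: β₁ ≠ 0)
Since p-value = 0.0059 < α = 0.10, reject H₀ — the slope is significantly different from 0.

Hypothesis test for the slope coefficient:

H₀: β₁ = 0 (no linear relationship)
H₁: β₁ ≠ 0 (linear relationship exists)

Test statistic: t = β̂₁ / SE(β̂₁) = 1.1621 / 0.3629 = 3.2023

With df = 15, the two-sided p-value for |t| = 3.2023 is 0.0059.

Decision rule: reject H₀ if p-value < α.
p-value = 0.0059 < α = 0.10 → reject H₀.

There is sufficient evidence at the 10% significance level to conclude that a linear relationship exists between x and y.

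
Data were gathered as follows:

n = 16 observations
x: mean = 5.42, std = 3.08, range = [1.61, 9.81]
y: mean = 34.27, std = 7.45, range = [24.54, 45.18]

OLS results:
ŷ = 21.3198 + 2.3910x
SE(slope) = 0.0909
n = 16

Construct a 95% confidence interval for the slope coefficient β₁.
The 95% CI for β₁ is (2.1960, 2.5860)

Confidence interval for the slope:

The 95% CI for β₁ is: β̂₁ ± t*(α/2, n-2) × SE(β̂₁)

Step 1: Find critical t-value
- Confidence level = 0.95
- Degrees of freedom = n - 2 = 16 - 2 = 14
- t*(α/2, 14) = 2.1448

Step 2: Calculate margin of error
Margin = 2.1448 × 0.0909 = 0.1950

Step 3: Construct interval
CI = 2.3910 ± 0.1950
CI = (2.1960, 2.5860)

Interpretation: intervals built this way capture the true β₁ in 95% of repeated samples; here the plausible range for the per-unit effect of x on y is 2.1960 to 2.5860.
Since 0 is outside the interval, a two-sided test at α = 0.05 would reject H₀: β₁ = 0.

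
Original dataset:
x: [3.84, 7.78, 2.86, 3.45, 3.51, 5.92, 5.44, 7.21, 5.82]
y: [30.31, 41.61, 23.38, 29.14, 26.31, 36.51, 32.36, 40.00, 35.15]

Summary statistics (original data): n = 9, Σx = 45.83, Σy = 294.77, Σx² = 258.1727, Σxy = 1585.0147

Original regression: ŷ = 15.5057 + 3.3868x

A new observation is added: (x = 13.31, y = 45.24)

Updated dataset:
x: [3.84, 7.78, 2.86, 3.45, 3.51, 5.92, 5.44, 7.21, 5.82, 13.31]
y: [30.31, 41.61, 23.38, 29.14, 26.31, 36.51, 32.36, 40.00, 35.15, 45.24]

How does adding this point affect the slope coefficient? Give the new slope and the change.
Adding the point moves β₁ from 3.3868 to 2.0607, i.e. it decreases by 1.3261 (-39.2%).

x = 13.31 lies well outside the original x-range [2.86, 7.78] (x̄ ≈ 5.09), so this observation has high leverage and can move the slope substantially.

Step 1: Update the sums with the new point (n goes from 9 to 10)
Σx  = 45.83 + 13.31 = 59.14
Σy  = 294.77 + 45.24 = 340.01
Σx² = 258.1727 + 13.31² = 258.1727 + 177.1561 = 435.3288
Σxy = 1585.0147 + 13.31×45.24 = 1585.0147 + 602.1444 = 2187.1591

Step 2: Recompute the slope with b₁ = (nΣxy − ΣxΣy) / (nΣx² − (Σx)²)
Numerator   = 10×2187.1591 − 59.14×340.01 = 21871.5910 − 20108.1914 = 1763.3996
Denominator = 10×435.3288 − 59.14² = 4353.2880 − 3497.5396 = 855.7484
b₁(new) = 1763.3996 / 855.7484 = 2.0607

(Same formula on the original sums: (9×1585.0147 − 45.83×294.77) / (9×258.1727 − 45.83²) = 755.8232 / 223.1654 = 3.3868, matching the given fit.)

Step 3: Change in slope
Δβ₁ = 2.0607 − 3.3868 = -1.3261
Relative change = -1.3261 / 3.3868 × 100% = -39.2%
→ the slope decreases when the point is added.

Because the point sits below the extension of the original line at a high-leverage x, it tilts the fit down.
In practice: check such a point for data-entry or measurement error; refit with and without it and report both if conclusions differ.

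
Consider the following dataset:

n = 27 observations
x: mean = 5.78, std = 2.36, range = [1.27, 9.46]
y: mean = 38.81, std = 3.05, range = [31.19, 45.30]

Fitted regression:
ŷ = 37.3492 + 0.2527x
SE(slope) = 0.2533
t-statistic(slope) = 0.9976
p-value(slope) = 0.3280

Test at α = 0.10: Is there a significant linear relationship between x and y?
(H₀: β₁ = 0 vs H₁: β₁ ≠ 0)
Fail to reject H₀: p-value = 0.3280 ≥ α = 0.10. The linear relationship is not significant at the 10% level.

Hypothesis test for the slope coefficient:

H₀: β₁ = 0 (no linear relationship)
H₁: β₁ ≠ 0 (linear relationship exists)

Test statistic: t = β̂₁ / SE(β̂₁) = 0.2527 / 0.2533 = 0.9976

The p-value (0.3280) is the probability, under H₀, of a t-statistic at least as extreme as |t| = 0.9976 (two-sided, df = n − 2 = 25).

Decision rule: reject H₀ if p-value < α.
p-value = 0.3280 ≥ α = 0.10 → fail to reject H₀.

There is not sufficient evidence at the 10% significance level to conclude that a linear relationship exists between x and y.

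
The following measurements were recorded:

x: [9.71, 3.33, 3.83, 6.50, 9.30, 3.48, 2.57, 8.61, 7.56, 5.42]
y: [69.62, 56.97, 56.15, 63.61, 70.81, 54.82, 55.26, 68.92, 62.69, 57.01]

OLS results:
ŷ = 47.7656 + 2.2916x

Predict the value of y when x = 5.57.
ŷ = 60.5298

To predict y for x = 5.57, substitute into the regression equation:

ŷ = 47.7656 + 2.2916 × 5.57
ŷ = 47.7656 + 12.7642
ŷ = 60.5298

This is the fitted mean response at that x — an individual observation would come with a wider prediction interval.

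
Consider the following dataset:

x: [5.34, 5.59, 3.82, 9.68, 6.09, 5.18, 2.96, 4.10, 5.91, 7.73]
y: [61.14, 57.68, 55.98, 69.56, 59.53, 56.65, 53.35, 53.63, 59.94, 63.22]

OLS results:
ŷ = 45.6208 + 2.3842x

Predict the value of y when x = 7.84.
ŷ = 64.3129

x = 7.84 lies inside the observed range [2.96, 9.68], so the fitted equation applies directly:

ŷ = 45.6208 + 2.3842 × 7.84
ŷ = 45.6208 + 18.6921
ŷ = 64.3129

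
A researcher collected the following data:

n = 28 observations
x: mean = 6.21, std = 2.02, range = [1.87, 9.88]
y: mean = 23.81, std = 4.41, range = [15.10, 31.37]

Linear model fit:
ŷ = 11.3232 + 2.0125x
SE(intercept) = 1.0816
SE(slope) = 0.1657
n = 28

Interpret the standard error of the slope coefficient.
SE(slope) = 0.1657 measures the uncertainty in the estimated slope. The coefficient is estimated precisely (SE/|β̂₁| = 8.2%).

What SE measures:
- The standard error quantifies the sampling variability of the coefficient estimate
- It is the estimated standard deviation of β̂₁ across hypothetical repeated samples of the same size
- Smaller SE → more precise estimate

Relative precision:
- SE / |β̂₁| = 0.1657 / 2.0125 = 8.2%
- Rule of thumb (under 20%: precise; 20% to under 50%: moderately precise; 50% or more: imprecise) → precise

Link to interval estimation: a confidence interval for β₁ is β̂₁ ± t* × 0.1657, so SE sets the half-width per unit of t*.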